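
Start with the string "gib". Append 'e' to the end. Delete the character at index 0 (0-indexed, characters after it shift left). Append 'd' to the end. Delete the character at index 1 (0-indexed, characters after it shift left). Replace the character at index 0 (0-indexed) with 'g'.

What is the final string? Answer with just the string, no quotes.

Answer: ged

Derivation:
Applying each edit step by step:
Start: "gib"
Op 1 (append 'e'): "gib" -> "gibe"
Op 2 (delete idx 0 = 'g'): "gibe" -> "ibe"
Op 3 (append 'd'): "ibe" -> "ibed"
Op 4 (delete idx 1 = 'b'): "ibed" -> "ied"
Op 5 (replace idx 0: 'i' -> 'g'): "ied" -> "ged"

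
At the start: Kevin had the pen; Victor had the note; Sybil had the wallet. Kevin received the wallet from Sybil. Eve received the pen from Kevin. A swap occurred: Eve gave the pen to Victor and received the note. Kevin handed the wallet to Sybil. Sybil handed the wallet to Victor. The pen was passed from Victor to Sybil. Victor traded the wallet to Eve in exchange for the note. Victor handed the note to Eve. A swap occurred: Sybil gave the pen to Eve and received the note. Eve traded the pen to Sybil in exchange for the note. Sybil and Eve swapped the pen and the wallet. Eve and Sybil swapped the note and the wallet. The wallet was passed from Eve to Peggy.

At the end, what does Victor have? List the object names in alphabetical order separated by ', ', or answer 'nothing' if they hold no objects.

Answer: nothing

Derivation:
Tracking all object holders:
Start: pen:Kevin, note:Victor, wallet:Sybil
Event 1 (give wallet: Sybil -> Kevin). State: pen:Kevin, note:Victor, wallet:Kevin
Event 2 (give pen: Kevin -> Eve). State: pen:Eve, note:Victor, wallet:Kevin
Event 3 (swap pen<->note: now pen:Victor, note:Eve). State: pen:Victor, note:Eve, wallet:Kevin
Event 4 (give wallet: Kevin -> Sybil). State: pen:Victor, note:Eve, wallet:Sybil
Event 5 (give wallet: Sybil -> Victor). State: pen:Victor, note:Eve, wallet:Victor
Event 6 (give pen: Victor -> Sybil). State: pen:Sybil, note:Eve, wallet:Victor
Event 7 (swap wallet<->note: now wallet:Eve, note:Victor). State: pen:Sybil, note:Victor, wallet:Eve
Event 8 (give note: Victor -> Eve). State: pen:Sybil, note:Eve, wallet:Eve
Event 9 (swap pen<->note: now pen:Eve, note:Sybil). State: pen:Eve, note:Sybil, wallet:Eve
Event 10 (swap pen<->note: now pen:Sybil, note:Eve). State: pen:Sybil, note:Eve, wallet:Eve
Event 11 (swap pen<->wallet: now pen:Eve, wallet:Sybil). State: pen:Eve, note:Eve, wallet:Sybil
Event 12 (swap note<->wallet: now note:Sybil, wallet:Eve). State: pen:Eve, note:Sybil, wallet:Eve
Event 13 (give wallet: Eve -> Peggy). State: pen:Eve, note:Sybil, wallet:Peggy

Final state: pen:Eve, note:Sybil, wallet:Peggy
Victor holds: (nothing).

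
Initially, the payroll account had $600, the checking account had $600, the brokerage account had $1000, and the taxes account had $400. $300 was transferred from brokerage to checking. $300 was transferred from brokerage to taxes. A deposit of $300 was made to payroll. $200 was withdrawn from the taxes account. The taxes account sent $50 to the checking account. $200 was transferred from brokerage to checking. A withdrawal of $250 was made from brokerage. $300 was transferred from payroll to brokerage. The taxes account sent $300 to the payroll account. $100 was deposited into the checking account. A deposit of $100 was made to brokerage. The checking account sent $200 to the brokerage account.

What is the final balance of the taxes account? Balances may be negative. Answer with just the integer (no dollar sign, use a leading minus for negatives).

Answer: 150

Derivation:
Tracking account balances step by step:
Start: payroll=600, checking=600, brokerage=1000, taxes=400
Event 1 (transfer 300 brokerage -> checking): brokerage: 1000 - 300 = 700, checking: 600 + 300 = 900. Balances: payroll=600, checking=900, brokerage=700, taxes=400
Event 2 (transfer 300 brokerage -> taxes): brokerage: 700 - 300 = 400, taxes: 400 + 300 = 700. Balances: payroll=600, checking=900, brokerage=400, taxes=700
Event 3 (deposit 300 to payroll): payroll: 600 + 300 = 900. Balances: payroll=900, checking=900, brokerage=400, taxes=700
Event 4 (withdraw 200 from taxes): taxes: 700 - 200 = 500. Balances: payroll=900, checking=900, brokerage=400, taxes=500
Event 5 (transfer 50 taxes -> checking): taxes: 500 - 50 = 450, checking: 900 + 50 = 950. Balances: payroll=900, checking=950, brokerage=400, taxes=450
Event 6 (transfer 200 brokerage -> checking): brokerage: 400 - 200 = 200, checking: 950 + 200 = 1150. Balances: payroll=900, checking=1150, brokerage=200, taxes=450
Event 7 (withdraw 250 from brokerage): brokerage: 200 - 250 = -50. Balances: payroll=900, checking=1150, brokerage=-50, taxes=450
Event 8 (transfer 300 payroll -> brokerage): payroll: 900 - 300 = 600, brokerage: -50 + 300 = 250. Balances: payroll=600, checking=1150, brokerage=250, taxes=450
Event 9 (transfer 300 taxes -> payroll): taxes: 450 - 300 = 150, payroll: 600 + 300 = 900. Balances: payroll=900, checking=1150, brokerage=250, taxes=150
Event 10 (deposit 100 to checking): checking: 1150 + 100 = 1250. Balances: payroll=900, checking=1250, brokerage=250, taxes=150
Event 11 (deposit 100 to brokerage): brokerage: 250 + 100 = 350. Balances: payroll=900, checking=1250, brokerage=350, taxes=150
Event 12 (transfer 200 checking -> brokerage): checking: 1250 - 200 = 1050, brokerage: 350 + 200 = 550. Balances: payroll=900, checking=1050, brokerage=550, taxes=150

Final balance of taxes: 150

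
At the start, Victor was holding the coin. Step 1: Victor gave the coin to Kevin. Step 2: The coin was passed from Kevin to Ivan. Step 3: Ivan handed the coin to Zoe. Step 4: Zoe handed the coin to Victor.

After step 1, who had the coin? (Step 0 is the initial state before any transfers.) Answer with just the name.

Answer: Kevin

Derivation:
Tracking the coin holder through step 1:
After step 0 (start): Victor
After step 1: Kevin

At step 1, the holder is Kevin.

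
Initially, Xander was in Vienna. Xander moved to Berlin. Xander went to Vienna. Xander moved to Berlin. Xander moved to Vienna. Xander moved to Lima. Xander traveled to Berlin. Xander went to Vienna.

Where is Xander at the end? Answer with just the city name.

Tracking Xander's location:
Start: Xander is in Vienna.
After move 1: Vienna -> Berlin. Xander is in Berlin.
After move 2: Berlin -> Vienna. Xander is in Vienna.
After move 3: Vienna -> Berlin. Xander is in Berlin.
After move 4: Berlin -> Vienna. Xander is in Vienna.
After move 5: Vienna -> Lima. Xander is in Lima.
After move 6: Lima -> Berlin. Xander is in Berlin.
After move 7: Berlin -> Vienna. Xander is in Vienna.

Answer: Vienna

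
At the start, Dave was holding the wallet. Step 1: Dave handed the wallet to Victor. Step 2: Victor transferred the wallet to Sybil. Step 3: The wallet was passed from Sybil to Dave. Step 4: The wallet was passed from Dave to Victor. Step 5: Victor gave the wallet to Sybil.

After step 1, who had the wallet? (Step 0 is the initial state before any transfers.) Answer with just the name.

Tracking the wallet holder through step 1:
After step 0 (start): Dave
After step 1: Victor

At step 1, the holder is Victor.

Answer: Victor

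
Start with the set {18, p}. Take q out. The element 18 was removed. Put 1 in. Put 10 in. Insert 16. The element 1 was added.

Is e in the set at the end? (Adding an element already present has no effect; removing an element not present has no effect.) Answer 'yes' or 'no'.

Tracking the set through each operation:
Start: {18, p}
Event 1 (remove q): not present, no change. Set: {18, p}
Event 2 (remove 18): removed. Set: {p}
Event 3 (add 1): added. Set: {1, p}
Event 4 (add 10): added. Set: {1, 10, p}
Event 5 (add 16): added. Set: {1, 10, 16, p}
Event 6 (add 1): already present, no change. Set: {1, 10, 16, p}

Final set: {1, 10, 16, p} (size 4)
e is NOT in the final set.

Answer: no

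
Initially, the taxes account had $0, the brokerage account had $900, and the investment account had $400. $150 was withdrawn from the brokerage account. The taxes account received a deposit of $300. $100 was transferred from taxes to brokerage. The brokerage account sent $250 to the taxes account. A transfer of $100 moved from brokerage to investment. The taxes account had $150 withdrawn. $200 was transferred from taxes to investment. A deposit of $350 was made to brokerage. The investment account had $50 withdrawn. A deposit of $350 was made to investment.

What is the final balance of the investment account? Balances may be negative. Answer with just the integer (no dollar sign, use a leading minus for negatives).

Tracking account balances step by step:
Start: taxes=0, brokerage=900, investment=400
Event 1 (withdraw 150 from brokerage): brokerage: 900 - 150 = 750. Balances: taxes=0, brokerage=750, investment=400
Event 2 (deposit 300 to taxes): taxes: 0 + 300 = 300. Balances: taxes=300, brokerage=750, investment=400
Event 3 (transfer 100 taxes -> brokerage): taxes: 300 - 100 = 200, brokerage: 750 + 100 = 850. Balances: taxes=200, brokerage=850, investment=400
Event 4 (transfer 250 brokerage -> taxes): brokerage: 850 - 250 = 600, taxes: 200 + 250 = 450. Balances: taxes=450, brokerage=600, investment=400
Event 5 (transfer 100 brokerage -> investment): brokerage: 600 - 100 = 500, investment: 400 + 100 = 500. Balances: taxes=450, brokerage=500, investment=500
Event 6 (withdraw 150 from taxes): taxes: 450 - 150 = 300. Balances: taxes=300, brokerage=500, investment=500
Event 7 (transfer 200 taxes -> investment): taxes: 300 - 200 = 100, investment: 500 + 200 = 700. Balances: taxes=100, brokerage=500, investment=700
Event 8 (deposit 350 to brokerage): brokerage: 500 + 350 = 850. Balances: taxes=100, brokerage=850, investment=700
Event 9 (withdraw 50 from investment): investment: 700 - 50 = 650. Balances: taxes=100, brokerage=850, investment=650
Event 10 (deposit 350 to investment): investment: 650 + 350 = 1000. Balances: taxes=100, brokerage=850, investment=1000

Final balance of investment: 1000

Answer: 1000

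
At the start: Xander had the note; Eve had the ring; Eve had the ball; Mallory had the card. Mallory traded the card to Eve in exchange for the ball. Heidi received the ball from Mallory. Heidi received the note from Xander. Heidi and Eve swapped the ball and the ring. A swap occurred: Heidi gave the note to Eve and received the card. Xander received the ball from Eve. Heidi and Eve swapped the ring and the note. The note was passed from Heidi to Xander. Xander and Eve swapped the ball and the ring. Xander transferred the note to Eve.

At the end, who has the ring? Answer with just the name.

Tracking all object holders:
Start: note:Xander, ring:Eve, ball:Eve, card:Mallory
Event 1 (swap card<->ball: now card:Eve, ball:Mallory). State: note:Xander, ring:Eve, ball:Mallory, card:Eve
Event 2 (give ball: Mallory -> Heidi). State: note:Xander, ring:Eve, ball:Heidi, card:Eve
Event 3 (give note: Xander -> Heidi). State: note:Heidi, ring:Eve, ball:Heidi, card:Eve
Event 4 (swap ball<->ring: now ball:Eve, ring:Heidi). State: note:Heidi, ring:Heidi, ball:Eve, card:Eve
Event 5 (swap note<->card: now note:Eve, card:Heidi). State: note:Eve, ring:Heidi, ball:Eve, card:Heidi
Event 6 (give ball: Eve -> Xander). State: note:Eve, ring:Heidi, ball:Xander, card:Heidi
Event 7 (swap ring<->note: now ring:Eve, note:Heidi). State: note:Heidi, ring:Eve, ball:Xander, card:Heidi
Event 8 (give note: Heidi -> Xander). State: note:Xander, ring:Eve, ball:Xander, card:Heidi
Event 9 (swap ball<->ring: now ball:Eve, ring:Xander). State: note:Xander, ring:Xander, ball:Eve, card:Heidi
Event 10 (give note: Xander -> Eve). State: note:Eve, ring:Xander, ball:Eve, card:Heidi

Final state: note:Eve, ring:Xander, ball:Eve, card:Heidi
The ring is held by Xander.

Answer: Xander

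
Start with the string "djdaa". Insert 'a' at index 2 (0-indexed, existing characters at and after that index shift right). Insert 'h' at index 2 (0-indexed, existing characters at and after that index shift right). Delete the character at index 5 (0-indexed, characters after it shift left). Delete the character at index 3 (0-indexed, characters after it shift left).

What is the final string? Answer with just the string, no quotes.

Answer: djhda

Derivation:
Applying each edit step by step:
Start: "djdaa"
Op 1 (insert 'a' at idx 2): "djdaa" -> "djadaa"
Op 2 (insert 'h' at idx 2): "djadaa" -> "djhadaa"
Op 3 (delete idx 5 = 'a'): "djhadaa" -> "djhada"
Op 4 (delete idx 3 = 'a'): "djhada" -> "djhda"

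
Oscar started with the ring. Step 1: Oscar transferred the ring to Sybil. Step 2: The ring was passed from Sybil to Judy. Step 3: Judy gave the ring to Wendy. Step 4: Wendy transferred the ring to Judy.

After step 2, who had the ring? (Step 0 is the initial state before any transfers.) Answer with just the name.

Tracking the ring holder through step 2:
After step 0 (start): Oscar
After step 1: Sybil
After step 2: Judy

At step 2, the holder is Judy.

Answer: Judy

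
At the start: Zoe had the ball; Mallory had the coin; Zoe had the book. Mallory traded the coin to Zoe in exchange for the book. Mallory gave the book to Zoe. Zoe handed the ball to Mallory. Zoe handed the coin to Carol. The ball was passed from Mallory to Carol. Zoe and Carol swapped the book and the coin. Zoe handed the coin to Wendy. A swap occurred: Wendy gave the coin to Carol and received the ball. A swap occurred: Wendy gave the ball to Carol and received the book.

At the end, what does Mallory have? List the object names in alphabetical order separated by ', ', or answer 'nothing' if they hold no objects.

Answer: nothing

Derivation:
Tracking all object holders:
Start: ball:Zoe, coin:Mallory, book:Zoe
Event 1 (swap coin<->book: now coin:Zoe, book:Mallory). State: ball:Zoe, coin:Zoe, book:Mallory
Event 2 (give book: Mallory -> Zoe). State: ball:Zoe, coin:Zoe, book:Zoe
Event 3 (give ball: Zoe -> Mallory). State: ball:Mallory, coin:Zoe, book:Zoe
Event 4 (give coin: Zoe -> Carol). State: ball:Mallory, coin:Carol, book:Zoe
Event 5 (give ball: Mallory -> Carol). State: ball:Carol, coin:Carol, book:Zoe
Event 6 (swap book<->coin: now book:Carol, coin:Zoe). State: ball:Carol, coin:Zoe, book:Carol
Event 7 (give coin: Zoe -> Wendy). State: ball:Carol, coin:Wendy, book:Carol
Event 8 (swap coin<->ball: now coin:Carol, ball:Wendy). State: ball:Wendy, coin:Carol, book:Carol
Event 9 (swap ball<->book: now ball:Carol, book:Wendy). State: ball:Carol, coin:Carol, book:Wendy

Final state: ball:Carol, coin:Carol, book:Wendy
Mallory holds: (nothing).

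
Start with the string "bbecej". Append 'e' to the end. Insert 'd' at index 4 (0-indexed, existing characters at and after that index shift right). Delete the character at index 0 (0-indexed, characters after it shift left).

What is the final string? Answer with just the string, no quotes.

Answer: becdeje

Derivation:
Applying each edit step by step:
Start: "bbecej"
Op 1 (append 'e'): "bbecej" -> "bbeceje"
Op 2 (insert 'd' at idx 4): "bbeceje" -> "bbecdeje"
Op 3 (delete idx 0 = 'b'): "bbecdeje" -> "becdeje"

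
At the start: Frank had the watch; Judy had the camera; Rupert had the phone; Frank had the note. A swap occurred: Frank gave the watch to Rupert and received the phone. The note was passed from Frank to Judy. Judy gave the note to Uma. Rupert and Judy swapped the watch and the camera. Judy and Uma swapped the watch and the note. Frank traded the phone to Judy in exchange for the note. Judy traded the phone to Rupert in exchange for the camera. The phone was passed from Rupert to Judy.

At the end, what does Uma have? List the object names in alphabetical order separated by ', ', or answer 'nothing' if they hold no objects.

Tracking all object holders:
Start: watch:Frank, camera:Judy, phone:Rupert, note:Frank
Event 1 (swap watch<->phone: now watch:Rupert, phone:Frank). State: watch:Rupert, camera:Judy, phone:Frank, note:Frank
Event 2 (give note: Frank -> Judy). State: watch:Rupert, camera:Judy, phone:Frank, note:Judy
Event 3 (give note: Judy -> Uma). State: watch:Rupert, camera:Judy, phone:Frank, note:Uma
Event 4 (swap watch<->camera: now watch:Judy, camera:Rupert). State: watch:Judy, camera:Rupert, phone:Frank, note:Uma
Event 5 (swap watch<->note: now watch:Uma, note:Judy). State: watch:Uma, camera:Rupert, phone:Frank, note:Judy
Event 6 (swap phone<->note: now phone:Judy, note:Frank). State: watch:Uma, camera:Rupert, phone:Judy, note:Frank
Event 7 (swap phone<->camera: now phone:Rupert, camera:Judy). State: watch:Uma, camera:Judy, phone:Rupert, note:Frank
Event 8 (give phone: Rupert -> Judy). State: watch:Uma, camera:Judy, phone:Judy, note:Frank

Final state: watch:Uma, camera:Judy, phone:Judy, note:Frank
Uma holds: watch.

Answer: watch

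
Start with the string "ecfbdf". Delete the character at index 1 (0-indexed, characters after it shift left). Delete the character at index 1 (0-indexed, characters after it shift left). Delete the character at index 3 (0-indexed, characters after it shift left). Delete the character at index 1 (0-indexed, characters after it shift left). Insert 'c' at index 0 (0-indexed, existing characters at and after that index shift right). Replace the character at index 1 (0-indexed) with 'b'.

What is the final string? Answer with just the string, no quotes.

Answer: cbd

Derivation:
Applying each edit step by step:
Start: "ecfbdf"
Op 1 (delete idx 1 = 'c'): "ecfbdf" -> "efbdf"
Op 2 (delete idx 1 = 'f'): "efbdf" -> "ebdf"
Op 3 (delete idx 3 = 'f'): "ebdf" -> "ebd"
Op 4 (delete idx 1 = 'b'): "ebd" -> "ed"
Op 5 (insert 'c' at idx 0): "ed" -> "ced"
Op 6 (replace idx 1: 'e' -> 'b'): "ced" -> "cbd"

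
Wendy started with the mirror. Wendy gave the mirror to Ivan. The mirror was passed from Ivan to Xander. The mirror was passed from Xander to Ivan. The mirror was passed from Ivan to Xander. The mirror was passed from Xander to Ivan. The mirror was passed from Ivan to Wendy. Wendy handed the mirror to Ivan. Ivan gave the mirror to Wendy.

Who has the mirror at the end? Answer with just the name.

Tracking the mirror through each event:
Start: Wendy has the mirror.
After event 1: Ivan has the mirror.
After event 2: Xander has the mirror.
After event 3: Ivan has the mirror.
After event 4: Xander has the mirror.
After event 5: Ivan has the mirror.
After event 6: Wendy has the mirror.
After event 7: Ivan has the mirror.
After event 8: Wendy has the mirror.

Answer: Wendy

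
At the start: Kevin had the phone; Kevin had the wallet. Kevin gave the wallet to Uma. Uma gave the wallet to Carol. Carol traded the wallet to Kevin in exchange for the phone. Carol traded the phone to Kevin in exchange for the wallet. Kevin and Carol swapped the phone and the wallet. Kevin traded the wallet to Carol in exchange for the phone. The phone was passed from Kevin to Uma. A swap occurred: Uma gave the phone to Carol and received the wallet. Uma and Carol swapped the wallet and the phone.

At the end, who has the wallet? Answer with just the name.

Answer: Carol

Derivation:
Tracking all object holders:
Start: phone:Kevin, wallet:Kevin
Event 1 (give wallet: Kevin -> Uma). State: phone:Kevin, wallet:Uma
Event 2 (give wallet: Uma -> Carol). State: phone:Kevin, wallet:Carol
Event 3 (swap wallet<->phone: now wallet:Kevin, phone:Carol). State: phone:Carol, wallet:Kevin
Event 4 (swap phone<->wallet: now phone:Kevin, wallet:Carol). State: phone:Kevin, wallet:Carol
Event 5 (swap phone<->wallet: now phone:Carol, wallet:Kevin). State: phone:Carol, wallet:Kevin
Event 6 (swap wallet<->phone: now wallet:Carol, phone:Kevin). State: phone:Kevin, wallet:Carol
Event 7 (give phone: Kevin -> Uma). State: phone:Uma, wallet:Carol
Event 8 (swap phone<->wallet: now phone:Carol, wallet:Uma). State: phone:Carol, wallet:Uma
Event 9 (swap wallet<->phone: now wallet:Carol, phone:Uma). State: phone:Uma, wallet:Carol

Final state: phone:Uma, wallet:Carol
The wallet is held by Carol.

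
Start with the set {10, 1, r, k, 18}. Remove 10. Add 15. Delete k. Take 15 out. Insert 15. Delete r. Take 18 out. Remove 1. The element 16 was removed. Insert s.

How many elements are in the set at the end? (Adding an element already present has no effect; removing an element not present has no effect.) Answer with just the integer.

Answer: 2

Derivation:
Tracking the set through each operation:
Start: {1, 10, 18, k, r}
Event 1 (remove 10): removed. Set: {1, 18, k, r}
Event 2 (add 15): added. Set: {1, 15, 18, k, r}
Event 3 (remove k): removed. Set: {1, 15, 18, r}
Event 4 (remove 15): removed. Set: {1, 18, r}
Event 5 (add 15): added. Set: {1, 15, 18, r}
Event 6 (remove r): removed. Set: {1, 15, 18}
Event 7 (remove 18): removed. Set: {1, 15}
Event 8 (remove 1): removed. Set: {15}
Event 9 (remove 16): not present, no change. Set: {15}
Event 10 (add s): added. Set: {15, s}

Final set: {15, s} (size 2)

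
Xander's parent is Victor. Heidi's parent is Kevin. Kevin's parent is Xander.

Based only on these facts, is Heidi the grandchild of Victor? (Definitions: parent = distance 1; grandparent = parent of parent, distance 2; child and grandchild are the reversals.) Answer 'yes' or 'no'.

Reconstructing the parent chain from the given facts:
  Victor -> Xander -> Kevin -> Heidi
(each arrow means 'parent of the next')
Positions in the chain (0 = top):
  position of Victor: 0
  position of Xander: 1
  position of Kevin: 2
  position of Heidi: 3

Heidi is at position 3, Victor is at position 0; signed distance (j - i) = -3.
'grandchild' requires j - i = -2. Actual distance is -3, so the relation does NOT hold.

Answer: no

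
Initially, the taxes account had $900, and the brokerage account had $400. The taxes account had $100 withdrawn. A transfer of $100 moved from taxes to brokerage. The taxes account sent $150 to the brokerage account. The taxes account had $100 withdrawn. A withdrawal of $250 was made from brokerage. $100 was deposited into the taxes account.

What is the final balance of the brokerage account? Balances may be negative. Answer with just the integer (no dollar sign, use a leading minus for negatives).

Tracking account balances step by step:
Start: taxes=900, brokerage=400
Event 1 (withdraw 100 from taxes): taxes: 900 - 100 = 800. Balances: taxes=800, brokerage=400
Event 2 (transfer 100 taxes -> brokerage): taxes: 800 - 100 = 700, brokerage: 400 + 100 = 500. Balances: taxes=700, brokerage=500
Event 3 (transfer 150 taxes -> brokerage): taxes: 700 - 150 = 550, brokerage: 500 + 150 = 650. Balances: taxes=550, brokerage=650
Event 4 (withdraw 100 from taxes): taxes: 550 - 100 = 450. Balances: taxes=450, brokerage=650
Event 5 (withdraw 250 from brokerage): brokerage: 650 - 250 = 400. Balances: taxes=450, brokerage=400
Event 6 (deposit 100 to taxes): taxes: 450 + 100 = 550. Balances: taxes=550, brokerage=400

Final balance of brokerage: 400

Answer: 400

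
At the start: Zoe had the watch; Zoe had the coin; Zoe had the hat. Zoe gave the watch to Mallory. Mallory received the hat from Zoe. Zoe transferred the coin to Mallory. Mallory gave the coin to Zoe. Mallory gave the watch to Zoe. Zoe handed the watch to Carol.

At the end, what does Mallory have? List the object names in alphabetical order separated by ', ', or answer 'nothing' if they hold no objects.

Answer: hat

Derivation:
Tracking all object holders:
Start: watch:Zoe, coin:Zoe, hat:Zoe
Event 1 (give watch: Zoe -> Mallory). State: watch:Mallory, coin:Zoe, hat:Zoe
Event 2 (give hat: Zoe -> Mallory). State: watch:Mallory, coin:Zoe, hat:Mallory
Event 3 (give coin: Zoe -> Mallory). State: watch:Mallory, coin:Mallory, hat:Mallory
Event 4 (give coin: Mallory -> Zoe). State: watch:Mallory, coin:Zoe, hat:Mallory
Event 5 (give watch: Mallory -> Zoe). State: watch:Zoe, coin:Zoe, hat:Mallory
Event 6 (give watch: Zoe -> Carol). State: watch:Carol, coin:Zoe, hat:Mallory

Final state: watch:Carol, coin:Zoe, hat:Mallory
Mallory holds: hat.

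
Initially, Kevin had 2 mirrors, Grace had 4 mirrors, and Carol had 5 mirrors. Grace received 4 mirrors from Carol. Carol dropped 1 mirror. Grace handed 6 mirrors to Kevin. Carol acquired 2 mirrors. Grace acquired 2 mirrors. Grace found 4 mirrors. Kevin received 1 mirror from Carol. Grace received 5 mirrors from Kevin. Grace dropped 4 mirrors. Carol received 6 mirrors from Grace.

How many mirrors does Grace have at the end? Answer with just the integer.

Tracking counts step by step:
Start: Kevin=2, Grace=4, Carol=5
Event 1 (Carol -> Grace, 4): Carol: 5 -> 1, Grace: 4 -> 8. State: Kevin=2, Grace=8, Carol=1
Event 2 (Carol -1): Carol: 1 -> 0. State: Kevin=2, Grace=8, Carol=0
Event 3 (Grace -> Kevin, 6): Grace: 8 -> 2, Kevin: 2 -> 8. State: Kevin=8, Grace=2, Carol=0
Event 4 (Carol +2): Carol: 0 -> 2. State: Kevin=8, Grace=2, Carol=2
Event 5 (Grace +2): Grace: 2 -> 4. State: Kevin=8, Grace=4, Carol=2
Event 6 (Grace +4): Grace: 4 -> 8. State: Kevin=8, Grace=8, Carol=2
Event 7 (Carol -> Kevin, 1): Carol: 2 -> 1, Kevin: 8 -> 9. State: Kevin=9, Grace=8, Carol=1
Event 8 (Kevin -> Grace, 5): Kevin: 9 -> 4, Grace: 8 -> 13. State: Kevin=4, Grace=13, Carol=1
Event 9 (Grace -4): Grace: 13 -> 9. State: Kevin=4, Grace=9, Carol=1
Event 10 (Grace -> Carol, 6): Grace: 9 -> 3, Carol: 1 -> 7. State: Kevin=4, Grace=3, Carol=7

Grace's final count: 3

Answer: 3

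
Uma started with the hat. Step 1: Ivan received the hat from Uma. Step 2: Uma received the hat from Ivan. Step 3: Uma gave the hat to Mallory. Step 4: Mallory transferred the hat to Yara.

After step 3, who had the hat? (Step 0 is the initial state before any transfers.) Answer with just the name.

Tracking the hat holder through step 3:
After step 0 (start): Uma
After step 1: Ivan
After step 2: Uma
After step 3: Mallory

At step 3, the holder is Mallory.

Answer: Mallory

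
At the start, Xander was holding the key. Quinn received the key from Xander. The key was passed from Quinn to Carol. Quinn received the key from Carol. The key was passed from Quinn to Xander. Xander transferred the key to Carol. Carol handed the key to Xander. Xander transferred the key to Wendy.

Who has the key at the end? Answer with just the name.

Tracking the key through each event:
Start: Xander has the key.
After event 1: Quinn has the key.
After event 2: Carol has the key.
After event 3: Quinn has the key.
After event 4: Xander has the key.
After event 5: Carol has the key.
After event 6: Xander has the key.
After event 7: Wendy has the key.

Answer: Wendy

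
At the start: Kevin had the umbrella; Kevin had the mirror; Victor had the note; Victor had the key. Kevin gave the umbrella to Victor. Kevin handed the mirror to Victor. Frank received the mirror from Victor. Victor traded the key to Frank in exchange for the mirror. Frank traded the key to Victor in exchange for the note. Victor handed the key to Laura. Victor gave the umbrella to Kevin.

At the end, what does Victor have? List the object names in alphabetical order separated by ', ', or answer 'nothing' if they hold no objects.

Tracking all object holders:
Start: umbrella:Kevin, mirror:Kevin, note:Victor, key:Victor
Event 1 (give umbrella: Kevin -> Victor). State: umbrella:Victor, mirror:Kevin, note:Victor, key:Victor
Event 2 (give mirror: Kevin -> Victor). State: umbrella:Victor, mirror:Victor, note:Victor, key:Victor
Event 3 (give mirror: Victor -> Frank). State: umbrella:Victor, mirror:Frank, note:Victor, key:Victor
Event 4 (swap key<->mirror: now key:Frank, mirror:Victor). State: umbrella:Victor, mirror:Victor, note:Victor, key:Frank
Event 5 (swap key<->note: now key:Victor, note:Frank). State: umbrella:Victor, mirror:Victor, note:Frank, key:Victor
Event 6 (give key: Victor -> Laura). State: umbrella:Victor, mirror:Victor, note:Frank, key:Laura
Event 7 (give umbrella: Victor -> Kevin). State: umbrella:Kevin, mirror:Victor, note:Frank, key:Laura

Final state: umbrella:Kevin, mirror:Victor, note:Frank, key:Laura
Victor holds: mirror.

Answer: mirror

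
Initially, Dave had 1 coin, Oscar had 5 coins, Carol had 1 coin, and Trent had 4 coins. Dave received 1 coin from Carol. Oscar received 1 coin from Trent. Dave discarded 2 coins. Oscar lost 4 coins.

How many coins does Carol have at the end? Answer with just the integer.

Answer: 0

Derivation:
Tracking counts step by step:
Start: Dave=1, Oscar=5, Carol=1, Trent=4
Event 1 (Carol -> Dave, 1): Carol: 1 -> 0, Dave: 1 -> 2. State: Dave=2, Oscar=5, Carol=0, Trent=4
Event 2 (Trent -> Oscar, 1): Trent: 4 -> 3, Oscar: 5 -> 6. State: Dave=2, Oscar=6, Carol=0, Trent=3
Event 3 (Dave -2): Dave: 2 -> 0. State: Dave=0, Oscar=6, Carol=0, Trent=3
Event 4 (Oscar -4): Oscar: 6 -> 2. State: Dave=0, Oscar=2, Carol=0, Trent=3

Carol's final count: 0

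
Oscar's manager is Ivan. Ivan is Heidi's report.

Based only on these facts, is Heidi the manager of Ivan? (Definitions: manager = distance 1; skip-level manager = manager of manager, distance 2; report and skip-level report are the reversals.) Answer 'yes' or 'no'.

Reconstructing the manager chain from the given facts:
  Heidi -> Ivan -> Oscar
(each arrow means 'manager of the next')
Positions in the chain (0 = top):
  position of Heidi: 0
  position of Ivan: 1
  position of Oscar: 2

Heidi is at position 0, Ivan is at position 1; signed distance (j - i) = 1.
'manager' requires j - i = 1. Actual distance is 1, so the relation HOLDS.

Answer: yes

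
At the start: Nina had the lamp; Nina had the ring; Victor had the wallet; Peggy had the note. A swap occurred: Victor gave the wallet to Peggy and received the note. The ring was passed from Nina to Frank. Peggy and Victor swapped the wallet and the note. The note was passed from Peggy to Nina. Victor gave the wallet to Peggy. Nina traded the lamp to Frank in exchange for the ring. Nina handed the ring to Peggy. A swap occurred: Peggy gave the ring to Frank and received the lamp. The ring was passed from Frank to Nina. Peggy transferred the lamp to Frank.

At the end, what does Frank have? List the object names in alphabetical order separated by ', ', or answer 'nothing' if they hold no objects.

Answer: lamp

Derivation:
Tracking all object holders:
Start: lamp:Nina, ring:Nina, wallet:Victor, note:Peggy
Event 1 (swap wallet<->note: now wallet:Peggy, note:Victor). State: lamp:Nina, ring:Nina, wallet:Peggy, note:Victor
Event 2 (give ring: Nina -> Frank). State: lamp:Nina, ring:Frank, wallet:Peggy, note:Victor
Event 3 (swap wallet<->note: now wallet:Victor, note:Peggy). State: lamp:Nina, ring:Frank, wallet:Victor, note:Peggy
Event 4 (give note: Peggy -> Nina). State: lamp:Nina, ring:Frank, wallet:Victor, note:Nina
Event 5 (give wallet: Victor -> Peggy). State: lamp:Nina, ring:Frank, wallet:Peggy, note:Nina
Event 6 (swap lamp<->ring: now lamp:Frank, ring:Nina). State: lamp:Frank, ring:Nina, wallet:Peggy, note:Nina
Event 7 (give ring: Nina -> Peggy). State: lamp:Frank, ring:Peggy, wallet:Peggy, note:Nina
Event 8 (swap ring<->lamp: now ring:Frank, lamp:Peggy). State: lamp:Peggy, ring:Frank, wallet:Peggy, note:Nina
Event 9 (give ring: Frank -> Nina). State: lamp:Peggy, ring:Nina, wallet:Peggy, note:Nina
Event 10 (give lamp: Peggy -> Frank). State: lamp:Frank, ring:Nina, wallet:Peggy, note:Nina

Final state: lamp:Frank, ring:Nina, wallet:Peggy, note:Nina
Frank holds: lamp.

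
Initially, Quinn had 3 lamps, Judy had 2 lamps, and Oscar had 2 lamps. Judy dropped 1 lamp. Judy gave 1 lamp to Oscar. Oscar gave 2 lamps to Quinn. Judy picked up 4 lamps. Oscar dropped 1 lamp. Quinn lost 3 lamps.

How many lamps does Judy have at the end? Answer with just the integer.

Answer: 4

Derivation:
Tracking counts step by step:
Start: Quinn=3, Judy=2, Oscar=2
Event 1 (Judy -1): Judy: 2 -> 1. State: Quinn=3, Judy=1, Oscar=2
Event 2 (Judy -> Oscar, 1): Judy: 1 -> 0, Oscar: 2 -> 3. State: Quinn=3, Judy=0, Oscar=3
Event 3 (Oscar -> Quinn, 2): Oscar: 3 -> 1, Quinn: 3 -> 5. State: Quinn=5, Judy=0, Oscar=1
Event 4 (Judy +4): Judy: 0 -> 4. State: Quinn=5, Judy=4, Oscar=1
Event 5 (Oscar -1): Oscar: 1 -> 0. State: Quinn=5, Judy=4, Oscar=0
Event 6 (Quinn -3): Quinn: 5 -> 2. State: Quinn=2, Judy=4, Oscar=0

Judy's final count: 4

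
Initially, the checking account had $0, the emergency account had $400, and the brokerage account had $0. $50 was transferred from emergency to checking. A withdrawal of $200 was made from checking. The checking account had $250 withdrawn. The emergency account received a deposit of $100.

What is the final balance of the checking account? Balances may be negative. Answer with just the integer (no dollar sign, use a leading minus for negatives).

Answer: -400

Derivation:
Tracking account balances step by step:
Start: checking=0, emergency=400, brokerage=0
Event 1 (transfer 50 emergency -> checking): emergency: 400 - 50 = 350, checking: 0 + 50 = 50. Balances: checking=50, emergency=350, brokerage=0
Event 2 (withdraw 200 from checking): checking: 50 - 200 = -150. Balances: checking=-150, emergency=350, brokerage=0
Event 3 (withdraw 250 from checking): checking: -150 - 250 = -400. Balances: checking=-400, emergency=350, brokerage=0
Event 4 (deposit 100 to emergency): emergency: 350 + 100 = 450. Balances: checking=-400, emergency=450, brokerage=0

Final balance of checking: -400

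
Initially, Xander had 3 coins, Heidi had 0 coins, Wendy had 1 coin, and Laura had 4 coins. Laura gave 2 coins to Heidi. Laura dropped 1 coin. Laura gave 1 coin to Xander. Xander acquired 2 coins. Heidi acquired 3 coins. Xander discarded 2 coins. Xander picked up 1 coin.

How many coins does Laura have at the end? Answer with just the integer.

Tracking counts step by step:
Start: Xander=3, Heidi=0, Wendy=1, Laura=4
Event 1 (Laura -> Heidi, 2): Laura: 4 -> 2, Heidi: 0 -> 2. State: Xander=3, Heidi=2, Wendy=1, Laura=2
Event 2 (Laura -1): Laura: 2 -> 1. State: Xander=3, Heidi=2, Wendy=1, Laura=1
Event 3 (Laura -> Xander, 1): Laura: 1 -> 0, Xander: 3 -> 4. State: Xander=4, Heidi=2, Wendy=1, Laura=0
Event 4 (Xander +2): Xander: 4 -> 6. State: Xander=6, Heidi=2, Wendy=1, Laura=0
Event 5 (Heidi +3): Heidi: 2 -> 5. State: Xander=6, Heidi=5, Wendy=1, Laura=0
Event 6 (Xander -2): Xander: 6 -> 4. State: Xander=4, Heidi=5, Wendy=1, Laura=0
Event 7 (Xander +1): Xander: 4 -> 5. State: Xander=5, Heidi=5, Wendy=1, Laura=0

Laura's final count: 0

Answer: 0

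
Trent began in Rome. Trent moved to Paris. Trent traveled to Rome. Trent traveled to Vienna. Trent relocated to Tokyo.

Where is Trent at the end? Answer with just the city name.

Answer: Tokyo

Derivation:
Tracking Trent's location:
Start: Trent is in Rome.
After move 1: Rome -> Paris. Trent is in Paris.
After move 2: Paris -> Rome. Trent is in Rome.
After move 3: Rome -> Vienna. Trent is in Vienna.
After move 4: Vienna -> Tokyo. Trent is in Tokyo.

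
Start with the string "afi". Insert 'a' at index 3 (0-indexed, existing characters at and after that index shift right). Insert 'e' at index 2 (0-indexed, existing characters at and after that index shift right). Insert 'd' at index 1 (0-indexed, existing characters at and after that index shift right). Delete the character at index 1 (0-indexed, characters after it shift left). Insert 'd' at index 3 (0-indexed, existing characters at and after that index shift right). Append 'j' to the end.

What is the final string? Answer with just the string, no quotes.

Answer: afediaj

Derivation:
Applying each edit step by step:
Start: "afi"
Op 1 (insert 'a' at idx 3): "afi" -> "afia"
Op 2 (insert 'e' at idx 2): "afia" -> "afeia"
Op 3 (insert 'd' at idx 1): "afeia" -> "adfeia"
Op 4 (delete idx 1 = 'd'): "adfeia" -> "afeia"
Op 5 (insert 'd' at idx 3): "afeia" -> "afedia"
Op 6 (append 'j'): "afedia" -> "afediaj"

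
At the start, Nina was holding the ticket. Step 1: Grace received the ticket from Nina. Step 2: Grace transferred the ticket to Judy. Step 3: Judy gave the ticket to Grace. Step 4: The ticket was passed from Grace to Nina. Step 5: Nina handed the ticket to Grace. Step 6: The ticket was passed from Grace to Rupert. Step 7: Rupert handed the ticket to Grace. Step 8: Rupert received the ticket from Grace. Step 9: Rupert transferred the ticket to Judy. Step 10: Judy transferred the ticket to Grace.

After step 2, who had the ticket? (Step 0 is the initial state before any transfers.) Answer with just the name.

Answer: Judy

Derivation:
Tracking the ticket holder through step 2:
After step 0 (start): Nina
After step 1: Grace
After step 2: Judy

At step 2, the holder is Judy.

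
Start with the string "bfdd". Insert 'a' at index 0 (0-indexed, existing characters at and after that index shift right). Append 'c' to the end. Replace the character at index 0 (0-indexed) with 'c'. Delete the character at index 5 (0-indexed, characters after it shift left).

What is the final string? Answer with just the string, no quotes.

Applying each edit step by step:
Start: "bfdd"
Op 1 (insert 'a' at idx 0): "bfdd" -> "abfdd"
Op 2 (append 'c'): "abfdd" -> "abfddc"
Op 3 (replace idx 0: 'a' -> 'c'): "abfddc" -> "cbfddc"
Op 4 (delete idx 5 = 'c'): "cbfddc" -> "cbfdd"

Answer: cbfdd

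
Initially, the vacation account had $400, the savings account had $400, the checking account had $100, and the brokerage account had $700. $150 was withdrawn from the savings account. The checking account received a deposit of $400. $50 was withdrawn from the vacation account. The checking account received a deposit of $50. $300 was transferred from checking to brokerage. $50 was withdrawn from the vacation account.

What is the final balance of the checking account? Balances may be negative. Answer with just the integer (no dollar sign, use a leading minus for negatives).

Tracking account balances step by step:
Start: vacation=400, savings=400, checking=100, brokerage=700
Event 1 (withdraw 150 from savings): savings: 400 - 150 = 250. Balances: vacation=400, savings=250, checking=100, brokerage=700
Event 2 (deposit 400 to checking): checking: 100 + 400 = 500. Balances: vacation=400, savings=250, checking=500, brokerage=700
Event 3 (withdraw 50 from vacation): vacation: 400 - 50 = 350. Balances: vacation=350, savings=250, checking=500, brokerage=700
Event 4 (deposit 50 to checking): checking: 500 + 50 = 550. Balances: vacation=350, savings=250, checking=550, brokerage=700
Event 5 (transfer 300 checking -> brokerage): checking: 550 - 300 = 250, brokerage: 700 + 300 = 1000. Balances: vacation=350, savings=250, checking=250, brokerage=1000
Event 6 (withdraw 50 from vacation): vacation: 350 - 50 = 300. Balances: vacation=300, savings=250, checking=250, brokerage=1000

Final balance of checking: 250

Answer: 250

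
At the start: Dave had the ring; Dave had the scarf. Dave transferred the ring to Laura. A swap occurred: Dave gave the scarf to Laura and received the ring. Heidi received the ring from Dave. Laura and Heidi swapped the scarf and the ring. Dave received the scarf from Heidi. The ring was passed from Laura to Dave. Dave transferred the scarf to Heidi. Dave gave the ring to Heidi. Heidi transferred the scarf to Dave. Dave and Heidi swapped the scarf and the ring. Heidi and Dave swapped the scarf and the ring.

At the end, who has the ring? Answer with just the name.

Tracking all object holders:
Start: ring:Dave, scarf:Dave
Event 1 (give ring: Dave -> Laura). State: ring:Laura, scarf:Dave
Event 2 (swap scarf<->ring: now scarf:Laura, ring:Dave). State: ring:Dave, scarf:Laura
Event 3 (give ring: Dave -> Heidi). State: ring:Heidi, scarf:Laura
Event 4 (swap scarf<->ring: now scarf:Heidi, ring:Laura). State: ring:Laura, scarf:Heidi
Event 5 (give scarf: Heidi -> Dave). State: ring:Laura, scarf:Dave
Event 6 (give ring: Laura -> Dave). State: ring:Dave, scarf:Dave
Event 7 (give scarf: Dave -> Heidi). State: ring:Dave, scarf:Heidi
Event 8 (give ring: Dave -> Heidi). State: ring:Heidi, scarf:Heidi
Event 9 (give scarf: Heidi -> Dave). State: ring:Heidi, scarf:Dave
Event 10 (swap scarf<->ring: now scarf:Heidi, ring:Dave). State: ring:Dave, scarf:Heidi
Event 11 (swap scarf<->ring: now scarf:Dave, ring:Heidi). State: ring:Heidi, scarf:Dave

Final state: ring:Heidi, scarf:Dave
The ring is held by Heidi.

Answer: Heidi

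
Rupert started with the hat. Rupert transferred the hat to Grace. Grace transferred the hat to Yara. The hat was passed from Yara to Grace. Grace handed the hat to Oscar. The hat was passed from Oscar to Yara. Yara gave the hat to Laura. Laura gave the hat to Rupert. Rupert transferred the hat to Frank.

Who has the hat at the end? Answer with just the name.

Answer: Frank

Derivation:
Tracking the hat through each event:
Start: Rupert has the hat.
After event 1: Grace has the hat.
After event 2: Yara has the hat.
After event 3: Grace has the hat.
After event 4: Oscar has the hat.
After event 5: Yara has the hat.
After event 6: Laura has the hat.
After event 7: Rupert has the hat.
After event 8: Frank has the hat.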